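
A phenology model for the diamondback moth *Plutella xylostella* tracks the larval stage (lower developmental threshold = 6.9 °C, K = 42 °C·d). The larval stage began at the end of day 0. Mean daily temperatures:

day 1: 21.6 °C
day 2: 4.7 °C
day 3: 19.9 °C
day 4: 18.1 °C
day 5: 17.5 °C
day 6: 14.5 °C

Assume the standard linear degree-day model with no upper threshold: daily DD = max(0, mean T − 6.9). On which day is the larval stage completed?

Daily DD above 6.9 °C: 14.7, 0.0, 13.0, 11.2, 10.6, 7.6.
Cumulative: 14.7, 14.7, 27.7, 38.9, 49.5, 57.1.
The total first reaches 42 DD on day 5.

day 5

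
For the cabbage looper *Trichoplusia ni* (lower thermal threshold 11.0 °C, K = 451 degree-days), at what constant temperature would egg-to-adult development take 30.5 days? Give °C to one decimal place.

25.8 °C

Required daily accumulation = 451 / 30.5 = 14.787 DD/day.
T = T_base + 14.787 = 11.0 + 14.787 = 25.787 ≈ 25.8 °C.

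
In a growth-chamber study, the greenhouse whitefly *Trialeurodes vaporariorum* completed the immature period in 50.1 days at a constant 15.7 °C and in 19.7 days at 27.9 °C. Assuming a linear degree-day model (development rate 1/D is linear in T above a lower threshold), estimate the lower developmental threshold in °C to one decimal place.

7.8 °C

Equal thermal constants: D₁(T₁ − T_b) = D₂(T₂ − T_b).
50.1·(15.7 − T_b) = 19.7·(27.9 − T_b)
T_b = (50.1·15.7 − 19.7·27.9) / (50.1 − 19.7) = 236.94 / 30.4 = 7.794 °C ≈ 7.8 °C.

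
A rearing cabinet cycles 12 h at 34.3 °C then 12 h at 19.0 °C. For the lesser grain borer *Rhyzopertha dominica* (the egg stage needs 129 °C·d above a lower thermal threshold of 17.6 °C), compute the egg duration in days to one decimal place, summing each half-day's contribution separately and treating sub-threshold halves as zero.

Day half: max(0, 34.3 − 17.6) × 0.5 = 16.7 × 0.5 = 8.35 DD.
Night half: max(0, 19.0 − 17.6) × 0.5 = 1.4 × 0.5 = 0.70 DD.
Per 24 h: 9.05 DD/day.
Duration = 129 / 9.05 = 14.254 ≈ 14.3 days.

14.3 days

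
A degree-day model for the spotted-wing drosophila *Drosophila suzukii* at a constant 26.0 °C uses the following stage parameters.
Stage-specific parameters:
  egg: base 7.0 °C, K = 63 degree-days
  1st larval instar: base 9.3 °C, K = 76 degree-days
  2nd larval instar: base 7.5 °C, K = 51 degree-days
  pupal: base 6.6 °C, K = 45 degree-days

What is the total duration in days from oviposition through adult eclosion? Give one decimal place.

egg: 63 / (26.0 − 7.0) = 63 / 19.0 = 3.316 d.
1st larval instar: 76 / (26.0 − 9.3) = 76 / 16.7 = 4.551 d.
2nd larval instar: 51 / (26.0 − 7.5) = 51 / 18.5 = 2.757 d.
pupal: 45 / (26.0 − 6.6) = 45 / 19.4 = 2.320 d.
Sum = 12.943 ≈ 12.9 days.

12.9 days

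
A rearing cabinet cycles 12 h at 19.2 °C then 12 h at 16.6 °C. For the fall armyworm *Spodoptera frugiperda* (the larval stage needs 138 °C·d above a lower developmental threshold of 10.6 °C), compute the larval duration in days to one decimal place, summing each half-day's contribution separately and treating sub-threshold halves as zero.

Day half: max(0, 19.2 − 10.6) × 0.5 = 8.6 × 0.5 = 4.30 DD.
Night half: max(0, 16.6 − 10.6) × 0.5 = 6.0 × 0.5 = 3.00 DD.
Per 24 h: 7.30 DD/day.
Duration = 138 / 7.30 = 18.904 ≈ 18.9 days.

18.9 days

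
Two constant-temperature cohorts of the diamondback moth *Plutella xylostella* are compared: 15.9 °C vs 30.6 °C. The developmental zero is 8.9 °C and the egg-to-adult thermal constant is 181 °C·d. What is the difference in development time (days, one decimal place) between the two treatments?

At 15.9 °C: 181 / (15.9 − 8.9) = 181 / 7.0 = 25.857 d.
At 30.6 °C: 181 / (30.6 − 8.9) = 181 / 21.7 = 8.341 d.
Difference = |25.857 − 8.341| = 17.516 ≈ 17.5 days.

17.5 days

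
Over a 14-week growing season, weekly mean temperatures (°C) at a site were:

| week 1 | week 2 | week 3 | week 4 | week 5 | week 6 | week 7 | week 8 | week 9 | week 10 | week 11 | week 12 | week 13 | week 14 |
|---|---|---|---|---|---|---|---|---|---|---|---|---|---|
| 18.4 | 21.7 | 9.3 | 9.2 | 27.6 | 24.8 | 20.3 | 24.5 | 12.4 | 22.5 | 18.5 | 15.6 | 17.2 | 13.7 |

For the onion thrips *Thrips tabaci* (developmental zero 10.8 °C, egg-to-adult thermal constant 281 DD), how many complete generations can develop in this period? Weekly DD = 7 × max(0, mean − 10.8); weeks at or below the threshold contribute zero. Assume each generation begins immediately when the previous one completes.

2 generations

Weekly DD (7 × max(0, T̄ − 10.8)): 53.2, 76.3, 0.0, 0.0, 117.6, 98.0, 66.5, 95.9, 11.2, 81.9, 53.9, 33.6, 44.8, 20.3.
Season total = 753.2 DD.
Complete generations = ⌊753.2 / 281⌋ = 2.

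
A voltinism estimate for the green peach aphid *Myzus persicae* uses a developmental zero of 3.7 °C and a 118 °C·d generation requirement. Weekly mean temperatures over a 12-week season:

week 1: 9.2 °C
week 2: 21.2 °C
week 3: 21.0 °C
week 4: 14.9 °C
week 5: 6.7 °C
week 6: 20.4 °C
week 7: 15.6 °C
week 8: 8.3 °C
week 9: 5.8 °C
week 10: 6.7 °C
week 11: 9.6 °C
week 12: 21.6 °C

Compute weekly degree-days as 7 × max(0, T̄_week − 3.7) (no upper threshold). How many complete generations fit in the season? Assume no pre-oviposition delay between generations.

Weekly DD (7 × max(0, T̄ − 3.7)): 38.5, 122.5, 121.1, 78.4, 21.0, 116.9, 83.3, 32.2, 14.7, 21.0, 41.3, 125.3.
Season total = 816.2 DD.
Complete generations = ⌊816.2 / 118⌋ = 6.

6 generations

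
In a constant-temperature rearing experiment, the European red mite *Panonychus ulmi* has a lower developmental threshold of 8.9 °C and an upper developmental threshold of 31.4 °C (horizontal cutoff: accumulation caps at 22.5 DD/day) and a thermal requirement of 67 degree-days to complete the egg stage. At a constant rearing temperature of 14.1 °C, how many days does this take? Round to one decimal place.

12.9 days

Daily accumulation = 14.1 − 8.9 = 5.2 DD/day.
Duration = 67 / 5.2 = 12.885 ≈ 12.9 days.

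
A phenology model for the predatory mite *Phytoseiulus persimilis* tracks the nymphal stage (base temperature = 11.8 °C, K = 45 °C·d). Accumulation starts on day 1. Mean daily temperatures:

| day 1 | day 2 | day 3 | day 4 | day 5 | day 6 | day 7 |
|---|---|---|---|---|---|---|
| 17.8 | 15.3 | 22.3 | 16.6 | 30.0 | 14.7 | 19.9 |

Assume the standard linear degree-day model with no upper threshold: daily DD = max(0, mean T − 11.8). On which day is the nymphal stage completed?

day 6

Daily DD above 11.8 °C: 6.0, 3.5, 10.5, 4.8, 18.2, 2.9, 8.1.
Cumulative: 6.0, 9.5, 20.0, 24.8, 43.0, 45.9, 54.0.
The total first reaches 45 DD on day 6.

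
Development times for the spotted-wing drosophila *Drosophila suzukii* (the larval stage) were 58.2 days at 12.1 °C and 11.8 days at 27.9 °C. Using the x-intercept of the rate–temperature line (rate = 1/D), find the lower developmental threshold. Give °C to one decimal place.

Linear rate model ⇒ the product D·(T − T_b) is constant across temperatures.
58.2·(12.1 − T_b) = 11.8·(27.9 − T_b)
T_b = (58.2·12.1 − 11.8·27.9) / (58.2 − 11.8) = 375.00 / 46.4 = 8.082 °C ≈ 8.1 °C.

8.1 °C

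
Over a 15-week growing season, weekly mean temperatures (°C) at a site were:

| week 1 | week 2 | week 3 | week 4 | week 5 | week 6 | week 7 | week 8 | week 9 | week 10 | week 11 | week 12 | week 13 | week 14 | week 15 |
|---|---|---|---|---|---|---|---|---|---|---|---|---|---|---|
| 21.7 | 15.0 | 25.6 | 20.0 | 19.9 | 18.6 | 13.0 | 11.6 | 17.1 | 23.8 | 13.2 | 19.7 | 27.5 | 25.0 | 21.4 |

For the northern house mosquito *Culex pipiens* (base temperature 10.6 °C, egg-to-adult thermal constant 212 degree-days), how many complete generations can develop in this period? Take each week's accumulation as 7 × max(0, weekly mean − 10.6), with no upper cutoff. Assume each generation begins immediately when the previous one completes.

4 generations

Weekly DD (7 × max(0, T̄ − 10.6)): 77.7, 30.8, 105.0, 65.8, 65.1, 56.0, 16.8, 7.0, 45.5, 92.4, 18.2, 63.7, 118.3, 100.8, 75.6.
Season total = 938.7 DD.
Complete generations = ⌊938.7 / 212⌋ = 4.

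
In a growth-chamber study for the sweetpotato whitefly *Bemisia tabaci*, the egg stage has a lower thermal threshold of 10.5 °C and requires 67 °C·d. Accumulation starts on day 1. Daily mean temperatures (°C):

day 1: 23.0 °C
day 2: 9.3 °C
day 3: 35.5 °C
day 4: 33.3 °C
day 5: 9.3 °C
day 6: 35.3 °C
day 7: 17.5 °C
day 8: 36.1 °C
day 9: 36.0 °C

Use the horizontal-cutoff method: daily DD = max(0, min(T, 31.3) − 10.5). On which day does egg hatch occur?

day 6

Daily DD above 10.5 °C (capped at 20.8): 12.5, 0.0, 20.8, 20.8, 0.0, 20.8, 7.0, 20.8, 20.8.
Cumulative: 12.5, 12.5, 33.3, 54.1, 54.1, 74.9, 81.9, 102.7, 123.5.
The total first reaches 67 DD on day 6.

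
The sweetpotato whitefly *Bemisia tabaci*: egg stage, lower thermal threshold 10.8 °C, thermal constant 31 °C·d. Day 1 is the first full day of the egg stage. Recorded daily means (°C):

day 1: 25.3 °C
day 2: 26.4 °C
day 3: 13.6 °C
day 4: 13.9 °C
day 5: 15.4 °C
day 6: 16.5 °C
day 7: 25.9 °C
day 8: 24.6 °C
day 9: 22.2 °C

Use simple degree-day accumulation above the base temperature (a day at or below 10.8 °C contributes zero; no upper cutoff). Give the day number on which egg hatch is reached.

day 3

Daily DD above 10.8 °C: 14.5, 15.6, 2.8, 3.1, 4.6, 5.7, 15.1, 13.8, 11.4.
Cumulative: 14.5, 30.1, 32.9, 36.0, 40.6, 46.3, 61.4, 75.2, 86.6.
The total first reaches 31 DD on day 3.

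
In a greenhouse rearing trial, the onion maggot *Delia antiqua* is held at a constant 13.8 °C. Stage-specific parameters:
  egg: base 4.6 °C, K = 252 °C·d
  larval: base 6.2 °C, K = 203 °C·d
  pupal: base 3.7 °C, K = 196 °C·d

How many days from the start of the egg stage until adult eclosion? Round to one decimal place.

73.5 days

egg: 252 / (13.8 − 4.6) = 252 / 9.2 = 27.391 d.
larval: 203 / (13.8 − 6.2) = 203 / 7.6 = 26.711 d.
pupal: 196 / (13.8 − 3.7) = 196 / 10.1 = 19.406 d.
Sum = 73.508 ≈ 73.5 days.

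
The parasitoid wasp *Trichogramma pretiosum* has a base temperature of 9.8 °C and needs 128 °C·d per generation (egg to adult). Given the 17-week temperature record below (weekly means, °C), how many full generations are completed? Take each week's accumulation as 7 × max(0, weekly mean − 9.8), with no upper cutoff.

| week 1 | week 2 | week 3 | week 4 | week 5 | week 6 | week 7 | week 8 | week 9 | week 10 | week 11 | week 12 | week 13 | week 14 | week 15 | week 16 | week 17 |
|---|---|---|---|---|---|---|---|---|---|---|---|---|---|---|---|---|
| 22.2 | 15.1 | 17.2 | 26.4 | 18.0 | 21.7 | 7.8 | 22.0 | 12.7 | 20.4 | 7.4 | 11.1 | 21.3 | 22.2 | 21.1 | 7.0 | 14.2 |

Weekly DD (7 × max(0, T̄ − 9.8)): 86.8, 37.1, 51.8, 116.2, 57.4, 83.3, 0.0, 85.4, 20.3, 74.2, 0.0, 9.1, 80.5, 86.8, 79.1, 0.0, 30.8.
Season total = 898.8 DD.
Complete generations = ⌊898.8 / 128⌋ = 7.

7 generations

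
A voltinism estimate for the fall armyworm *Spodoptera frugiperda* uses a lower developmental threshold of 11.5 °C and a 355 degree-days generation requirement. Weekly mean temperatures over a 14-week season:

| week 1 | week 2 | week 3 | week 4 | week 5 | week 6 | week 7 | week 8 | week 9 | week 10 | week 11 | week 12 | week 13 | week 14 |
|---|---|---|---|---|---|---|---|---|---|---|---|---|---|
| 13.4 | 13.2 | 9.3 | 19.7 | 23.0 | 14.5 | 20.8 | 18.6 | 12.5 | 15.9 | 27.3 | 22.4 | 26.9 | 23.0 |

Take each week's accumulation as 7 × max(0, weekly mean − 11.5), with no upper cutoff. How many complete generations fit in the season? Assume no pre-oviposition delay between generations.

Weekly DD (7 × max(0, T̄ − 11.5)): 13.3, 11.9, 0.0, 57.4, 80.5, 21.0, 65.1, 49.7, 7.0, 30.8, 110.6, 76.3, 107.8, 80.5.
Season total = 711.9 DD.
Complete generations = ⌊711.9 / 355⌋ = 2.

2 generations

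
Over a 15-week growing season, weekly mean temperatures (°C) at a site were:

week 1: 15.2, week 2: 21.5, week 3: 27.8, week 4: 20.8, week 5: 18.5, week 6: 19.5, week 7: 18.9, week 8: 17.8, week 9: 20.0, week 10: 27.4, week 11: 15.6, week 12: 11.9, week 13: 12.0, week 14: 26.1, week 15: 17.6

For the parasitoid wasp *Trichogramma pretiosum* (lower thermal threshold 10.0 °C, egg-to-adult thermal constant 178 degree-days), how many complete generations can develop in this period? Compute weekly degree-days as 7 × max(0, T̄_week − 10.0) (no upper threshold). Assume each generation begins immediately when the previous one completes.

5 generations

Weekly DD (7 × max(0, T̄ − 10.0)): 36.4, 80.5, 124.6, 75.6, 59.5, 66.5, 62.3, 54.6, 70.0, 121.8, 39.2, 13.3, 14.0, 112.7, 53.2.
Season total = 984.2 DD.
Complete generations = ⌊984.2 / 178⌋ = 5.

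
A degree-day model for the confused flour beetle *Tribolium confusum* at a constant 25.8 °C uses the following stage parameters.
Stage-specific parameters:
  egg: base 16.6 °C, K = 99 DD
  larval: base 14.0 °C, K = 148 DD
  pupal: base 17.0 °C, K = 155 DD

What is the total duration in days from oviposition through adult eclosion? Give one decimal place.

egg: 99 / (25.8 − 16.6) = 99 / 9.2 = 10.761 d.
larval: 148 / (25.8 − 14.0) = 148 / 11.8 = 12.542 d.
pupal: 155 / (25.8 − 17.0) = 155 / 8.8 = 17.614 d.
Sum = 40.917 ≈ 40.9 days.

40.9 days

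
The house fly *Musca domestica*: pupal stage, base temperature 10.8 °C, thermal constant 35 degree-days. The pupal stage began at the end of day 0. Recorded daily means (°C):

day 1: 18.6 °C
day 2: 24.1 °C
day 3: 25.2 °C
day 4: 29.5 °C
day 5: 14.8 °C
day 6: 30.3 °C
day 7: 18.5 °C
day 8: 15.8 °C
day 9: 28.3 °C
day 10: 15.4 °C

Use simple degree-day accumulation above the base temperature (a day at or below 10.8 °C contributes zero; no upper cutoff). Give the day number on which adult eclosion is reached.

day 3

Daily DD above 10.8 °C: 7.8, 13.3, 14.4, 18.7, 4.0, 19.5, 7.7, 5.0, 17.5, 4.6.
Cumulative: 7.8, 21.1, 35.5, 54.2, 58.2, 77.7, 85.4, 90.4, 107.9, 112.5.
The total first reaches 35 DD on day 3.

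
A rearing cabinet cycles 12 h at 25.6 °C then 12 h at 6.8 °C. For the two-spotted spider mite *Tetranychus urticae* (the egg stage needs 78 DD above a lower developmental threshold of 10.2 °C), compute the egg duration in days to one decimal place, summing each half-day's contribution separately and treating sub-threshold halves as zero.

Day half: max(0, 25.6 − 10.2) × 0.5 = 15.4 × 0.5 = 7.70 DD.
Night half: max(0, 6.8 − 10.2) × 0.5 = 0.0 × 0.5 = 0.00 DD.
Per 24 h: 7.70 DD/day.
Duration = 78 / 7.70 = 10.130 ≈ 10.1 days.

10.1 days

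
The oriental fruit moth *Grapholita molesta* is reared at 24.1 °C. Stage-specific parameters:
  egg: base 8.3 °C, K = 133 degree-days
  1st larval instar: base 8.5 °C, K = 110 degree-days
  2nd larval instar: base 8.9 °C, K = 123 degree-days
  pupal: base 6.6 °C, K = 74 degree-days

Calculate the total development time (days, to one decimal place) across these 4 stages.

27.8 days

egg: 133 / (24.1 − 8.3) = 133 / 15.8 = 8.418 d.
1st larval instar: 110 / (24.1 − 8.5) = 110 / 15.6 = 7.051 d.
2nd larval instar: 123 / (24.1 − 8.9) = 123 / 15.2 = 8.092 d.
pupal: 74 / (24.1 − 6.6) = 74 / 17.5 = 4.229 d.
Sum = 27.790 ≈ 27.8 days.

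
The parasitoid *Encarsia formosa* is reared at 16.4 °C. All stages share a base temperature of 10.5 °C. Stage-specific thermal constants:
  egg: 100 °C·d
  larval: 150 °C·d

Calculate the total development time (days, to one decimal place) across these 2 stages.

Daily accumulation at 16.4 °C = 16.4 − 10.5 = 5.9 DD/day.
Total K = 100 + 150 = 250 DD.
Total duration = 250 / 5.9 = 42.373 ≈ 42.4 days.

42.4 days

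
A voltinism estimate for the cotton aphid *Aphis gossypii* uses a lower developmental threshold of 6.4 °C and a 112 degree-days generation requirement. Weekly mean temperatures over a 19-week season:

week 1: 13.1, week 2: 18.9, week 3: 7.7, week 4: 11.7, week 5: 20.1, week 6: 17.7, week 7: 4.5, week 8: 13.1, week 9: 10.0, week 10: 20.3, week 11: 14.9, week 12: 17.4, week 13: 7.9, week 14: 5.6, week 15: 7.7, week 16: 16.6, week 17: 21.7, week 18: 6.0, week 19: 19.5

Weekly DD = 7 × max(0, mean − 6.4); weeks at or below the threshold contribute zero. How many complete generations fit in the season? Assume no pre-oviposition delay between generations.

Weekly DD (7 × max(0, T̄ − 6.4)): 46.9, 87.5, 9.1, 37.1, 95.9, 79.1, 0.0, 46.9, 25.2, 97.3, 59.5, 77.0, 10.5, 0.0, 9.1, 71.4, 107.1, 0.0, 91.7.
Season total = 951.3 DD.
Complete generations = ⌊951.3 / 112⌋ = 8.

8 generations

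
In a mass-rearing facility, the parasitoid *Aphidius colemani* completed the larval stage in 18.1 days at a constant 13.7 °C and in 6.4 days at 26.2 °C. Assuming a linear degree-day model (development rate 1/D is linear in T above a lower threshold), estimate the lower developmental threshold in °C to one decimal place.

Linear rate model ⇒ the product D·(T − T_b) is constant across temperatures.
18.1·(13.7 − T_b) = 6.4·(26.2 − T_b)
T_b = (18.1·13.7 − 6.4·26.2) / (18.1 − 6.4) = 80.29 / 11.7 = 6.862 °C ≈ 6.9 °C.

6.9 °C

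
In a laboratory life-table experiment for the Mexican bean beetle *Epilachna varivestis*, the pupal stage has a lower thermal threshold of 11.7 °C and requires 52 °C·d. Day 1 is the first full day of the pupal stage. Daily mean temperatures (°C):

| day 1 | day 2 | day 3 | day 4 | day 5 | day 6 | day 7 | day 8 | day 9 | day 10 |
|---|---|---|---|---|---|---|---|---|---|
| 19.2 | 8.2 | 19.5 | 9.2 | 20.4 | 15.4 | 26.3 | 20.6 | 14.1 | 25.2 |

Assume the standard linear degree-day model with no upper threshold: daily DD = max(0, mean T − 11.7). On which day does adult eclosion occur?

day 9

Daily DD above 11.7 °C: 7.5, 0.0, 7.8, 0.0, 8.7, 3.7, 14.6, 8.9, 2.4, 13.5.
Cumulative: 7.5, 7.5, 15.3, 15.3, 24.0, 27.7, 42.3, 51.2, 53.6, 67.1.
The total first reaches 52 DD on day 9.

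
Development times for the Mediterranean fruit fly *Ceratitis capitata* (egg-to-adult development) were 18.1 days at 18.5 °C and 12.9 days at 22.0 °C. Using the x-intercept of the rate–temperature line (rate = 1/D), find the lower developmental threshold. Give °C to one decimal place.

Equal thermal constants: D₁(T₁ − T_b) = D₂(T₂ − T_b).
18.1·(18.5 − T_b) = 12.9·(22.0 − T_b)
T_b = (18.1·18.5 − 12.9·22.0) / (18.1 − 12.9) = 51.05 / 5.2 = 9.817 °C ≈ 9.8 °C.

9.8 °C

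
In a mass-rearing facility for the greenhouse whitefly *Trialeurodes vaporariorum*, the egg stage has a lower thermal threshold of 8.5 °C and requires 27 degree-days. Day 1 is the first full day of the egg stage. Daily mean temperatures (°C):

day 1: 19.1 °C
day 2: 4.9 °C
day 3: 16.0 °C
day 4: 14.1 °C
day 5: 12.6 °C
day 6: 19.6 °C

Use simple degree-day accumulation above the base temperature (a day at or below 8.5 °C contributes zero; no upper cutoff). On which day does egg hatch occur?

day 5

Daily DD above 8.5 °C: 10.6, 0.0, 7.5, 5.6, 4.1, 11.1.
Cumulative: 10.6, 10.6, 18.1, 23.7, 27.8, 38.9.
The total first reaches 27 DD on day 5.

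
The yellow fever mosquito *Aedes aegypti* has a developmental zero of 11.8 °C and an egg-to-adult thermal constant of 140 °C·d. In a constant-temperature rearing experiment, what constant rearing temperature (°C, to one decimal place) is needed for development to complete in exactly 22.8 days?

Required daily accumulation = 140 / 22.8 = 6.140 DD/day.
T = T_base + 6.140 = 11.8 + 6.140 = 17.940 ≈ 17.9 °C.

17.9 °C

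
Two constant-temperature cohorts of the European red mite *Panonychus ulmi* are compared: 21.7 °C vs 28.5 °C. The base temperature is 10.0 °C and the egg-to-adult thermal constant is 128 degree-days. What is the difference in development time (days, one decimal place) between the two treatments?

At 21.7 °C: 128 / (21.7 − 10.0) = 128 / 11.7 = 10.940 d.
At 28.5 °C: 128 / (28.5 − 10.0) = 128 / 18.5 = 6.919 d.
Difference = |10.940 − 6.919| = 4.021 ≈ 4.0 days.

4.0 days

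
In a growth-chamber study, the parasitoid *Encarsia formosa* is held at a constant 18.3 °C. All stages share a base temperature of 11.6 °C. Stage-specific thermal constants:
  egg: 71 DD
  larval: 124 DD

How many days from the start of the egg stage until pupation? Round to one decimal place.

29.1 days

Daily accumulation at 18.3 °C = 18.3 − 11.6 = 6.7 DD/day.
Total K = 71 + 124 = 195 DD.
Total duration = 195 / 6.7 = 29.104 ≈ 29.1 days.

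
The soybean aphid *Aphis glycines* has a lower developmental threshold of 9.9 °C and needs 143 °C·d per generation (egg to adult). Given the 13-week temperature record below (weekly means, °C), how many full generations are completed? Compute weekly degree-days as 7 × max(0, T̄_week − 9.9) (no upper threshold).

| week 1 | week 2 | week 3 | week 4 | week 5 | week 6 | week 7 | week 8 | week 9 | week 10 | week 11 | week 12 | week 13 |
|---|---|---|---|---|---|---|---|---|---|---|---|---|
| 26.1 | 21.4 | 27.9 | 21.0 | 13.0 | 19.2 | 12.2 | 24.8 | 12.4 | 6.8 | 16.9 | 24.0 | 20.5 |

5 generations

Weekly DD (7 × max(0, T̄ − 9.9)): 113.4, 80.5, 126.0, 77.7, 21.7, 65.1, 16.1, 104.3, 17.5, 0.0, 49.0, 98.7, 74.2.
Season total = 844.2 DD.
Complete generations = ⌊844.2 / 143⌋ = 5.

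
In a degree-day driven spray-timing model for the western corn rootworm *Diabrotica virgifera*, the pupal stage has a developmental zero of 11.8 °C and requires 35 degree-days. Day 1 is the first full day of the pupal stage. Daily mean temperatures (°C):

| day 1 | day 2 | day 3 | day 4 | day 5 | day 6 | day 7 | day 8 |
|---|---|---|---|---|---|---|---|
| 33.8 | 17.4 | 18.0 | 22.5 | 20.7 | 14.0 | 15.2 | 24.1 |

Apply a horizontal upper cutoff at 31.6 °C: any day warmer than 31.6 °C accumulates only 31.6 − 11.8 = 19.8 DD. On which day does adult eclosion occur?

day 4

Daily DD above 11.8 °C (capped at 19.8): 19.8, 5.6, 6.2, 10.7, 8.9, 2.2, 3.4, 12.3.
Cumulative: 19.8, 25.4, 31.6, 42.3, 51.2, 53.4, 56.8, 69.1.
The total first reaches 35 DD on day 4.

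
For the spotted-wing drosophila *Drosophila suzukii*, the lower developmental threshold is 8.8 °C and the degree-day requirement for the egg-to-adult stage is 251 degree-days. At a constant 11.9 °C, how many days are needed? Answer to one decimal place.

Daily accumulation = 11.9 − 8.8 = 3.1 DD/day.
Duration = 251 / 3.1 = 80.968 ≈ 81.0 days.

81.0 days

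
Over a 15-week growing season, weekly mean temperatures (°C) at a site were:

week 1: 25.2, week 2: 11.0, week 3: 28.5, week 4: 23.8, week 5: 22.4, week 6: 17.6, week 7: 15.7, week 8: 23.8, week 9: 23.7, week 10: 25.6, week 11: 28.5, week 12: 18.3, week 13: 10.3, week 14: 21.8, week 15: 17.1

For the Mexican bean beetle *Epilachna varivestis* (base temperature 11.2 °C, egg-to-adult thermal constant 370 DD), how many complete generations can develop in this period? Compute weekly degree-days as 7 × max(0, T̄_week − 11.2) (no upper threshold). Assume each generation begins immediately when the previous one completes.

Weekly DD (7 × max(0, T̄ − 11.2)): 98.0, 0.0, 121.1, 88.2, 78.4, 44.8, 31.5, 88.2, 87.5, 100.8, 121.1, 49.7, 0.0, 74.2, 41.3.
Season total = 1024.8 DD.
Complete generations = ⌊1024.8 / 370⌋ = 2.

2 generations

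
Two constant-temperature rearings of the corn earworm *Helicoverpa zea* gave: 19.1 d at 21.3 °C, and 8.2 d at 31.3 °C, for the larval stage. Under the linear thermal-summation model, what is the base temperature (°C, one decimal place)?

13.8 °C

Linear rate model ⇒ the product D·(T − T_b) is constant across temperatures.
19.1·(21.3 − T_b) = 8.2·(31.3 − T_b)
T_b = (19.1·21.3 − 8.2·31.3) / (19.1 − 8.2) = 150.17 / 10.9 = 13.777 °C ≈ 13.8 °C.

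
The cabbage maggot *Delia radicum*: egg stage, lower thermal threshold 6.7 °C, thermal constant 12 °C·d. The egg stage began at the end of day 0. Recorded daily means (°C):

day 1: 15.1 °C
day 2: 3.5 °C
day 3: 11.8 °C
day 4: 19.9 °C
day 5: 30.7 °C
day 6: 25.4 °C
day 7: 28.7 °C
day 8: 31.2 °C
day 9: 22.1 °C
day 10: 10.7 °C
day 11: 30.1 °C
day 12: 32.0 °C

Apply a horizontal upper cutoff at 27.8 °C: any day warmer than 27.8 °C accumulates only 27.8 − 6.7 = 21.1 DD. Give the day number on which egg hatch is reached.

day 3

Daily DD above 6.7 °C (capped at 21.1): 8.4, 0.0, 5.1, 13.2, 21.1, 18.7, 21.1, 21.1, 15.4, 4.0, 21.1, 21.1.
Cumulative: 8.4, 8.4, 13.5, 26.7, 47.8, 66.5, 87.6, 108.7, 124.1, 128.1, 149.2, 170.3.
The total first reaches 12 DD on day 3.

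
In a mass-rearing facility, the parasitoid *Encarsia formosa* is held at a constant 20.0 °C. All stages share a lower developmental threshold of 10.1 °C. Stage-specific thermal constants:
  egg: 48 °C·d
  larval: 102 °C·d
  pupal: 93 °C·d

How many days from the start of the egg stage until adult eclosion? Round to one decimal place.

Daily accumulation at 20.0 °C = 20.0 − 10.1 = 9.9 DD/day.
Total K = 48 + 102 + 93 = 243 DD.
Total duration = 243 / 9.9 = 24.545 ≈ 24.5 days.

24.5 days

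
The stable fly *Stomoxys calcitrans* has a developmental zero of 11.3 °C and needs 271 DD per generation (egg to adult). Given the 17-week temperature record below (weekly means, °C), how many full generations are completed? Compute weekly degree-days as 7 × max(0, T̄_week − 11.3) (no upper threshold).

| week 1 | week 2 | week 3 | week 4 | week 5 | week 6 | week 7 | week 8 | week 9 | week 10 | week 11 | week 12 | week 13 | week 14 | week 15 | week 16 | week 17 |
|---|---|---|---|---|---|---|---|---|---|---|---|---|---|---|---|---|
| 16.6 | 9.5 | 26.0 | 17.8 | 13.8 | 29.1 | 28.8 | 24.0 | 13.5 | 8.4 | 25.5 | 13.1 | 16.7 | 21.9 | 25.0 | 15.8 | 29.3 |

3 generations

Weekly DD (7 × max(0, T̄ − 11.3)): 37.1, 0.0, 102.9, 45.5, 17.5, 124.6, 122.5, 88.9, 15.4, 0.0, 99.4, 12.6, 37.8, 74.2, 95.9, 31.5, 126.0.
Season total = 1031.8 DD.
Complete generations = ⌊1031.8 / 271⌋ = 3.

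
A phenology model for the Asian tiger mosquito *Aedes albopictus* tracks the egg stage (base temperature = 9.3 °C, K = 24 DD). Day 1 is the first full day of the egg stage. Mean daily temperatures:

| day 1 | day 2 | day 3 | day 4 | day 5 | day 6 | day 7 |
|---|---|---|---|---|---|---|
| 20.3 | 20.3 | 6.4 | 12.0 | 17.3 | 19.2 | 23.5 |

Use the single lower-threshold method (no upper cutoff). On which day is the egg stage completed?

Daily DD above 9.3 °C: 11.0, 11.0, 0.0, 2.7, 8.0, 9.9, 14.2.
Cumulative: 11.0, 22.0, 22.0, 24.7, 32.7, 42.6, 56.8.
The total first reaches 24 DD on day 4.

day 4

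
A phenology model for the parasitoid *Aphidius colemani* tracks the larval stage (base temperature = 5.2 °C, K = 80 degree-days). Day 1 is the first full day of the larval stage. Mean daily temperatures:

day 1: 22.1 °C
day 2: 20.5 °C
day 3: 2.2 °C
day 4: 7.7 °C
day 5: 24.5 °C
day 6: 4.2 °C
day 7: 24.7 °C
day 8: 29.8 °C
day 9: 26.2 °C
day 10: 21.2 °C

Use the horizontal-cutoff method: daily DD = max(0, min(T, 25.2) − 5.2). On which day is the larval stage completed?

Daily DD above 5.2 °C (capped at 20.0): 16.9, 15.3, 0.0, 2.5, 19.3, 0.0, 19.5, 20.0, 20.0, 16.0.
Cumulative: 16.9, 32.2, 32.2, 34.7, 54.0, 54.0, 73.5, 93.5, 113.5, 129.5.
The total first reaches 80 DD on day 8.

day 8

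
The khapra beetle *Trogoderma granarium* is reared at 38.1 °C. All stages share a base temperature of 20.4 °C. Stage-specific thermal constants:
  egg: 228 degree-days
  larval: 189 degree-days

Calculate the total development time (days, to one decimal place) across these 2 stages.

23.6 days

Daily accumulation at 38.1 °C = 38.1 − 20.4 = 17.7 DD/day.
Total K = 228 + 189 = 417 DD.
Total duration = 417 / 17.7 = 23.559 ≈ 23.6 days.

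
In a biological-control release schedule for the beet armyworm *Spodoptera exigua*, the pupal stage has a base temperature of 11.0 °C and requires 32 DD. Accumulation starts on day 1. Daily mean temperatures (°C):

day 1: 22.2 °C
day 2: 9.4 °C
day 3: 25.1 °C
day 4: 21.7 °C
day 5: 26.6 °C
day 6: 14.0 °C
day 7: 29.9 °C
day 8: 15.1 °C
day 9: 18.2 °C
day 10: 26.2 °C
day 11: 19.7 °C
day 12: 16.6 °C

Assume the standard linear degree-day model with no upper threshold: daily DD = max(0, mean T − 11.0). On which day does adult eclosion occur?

Daily DD above 11.0 °C: 11.2, 0.0, 14.1, 10.7, 15.6, 3.0, 18.9, 4.1, 7.2, 15.2, 8.7, 5.6.
Cumulative: 11.2, 11.2, 25.3, 36.0, 51.6, 54.6, 73.5, 77.6, 84.8, 100.0, 108.7, 114.3.
The total first reaches 32 DD on day 4.

day 4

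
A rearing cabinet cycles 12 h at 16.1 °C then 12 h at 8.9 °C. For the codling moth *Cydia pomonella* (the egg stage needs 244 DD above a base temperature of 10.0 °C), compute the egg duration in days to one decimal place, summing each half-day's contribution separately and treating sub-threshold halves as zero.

80.0 days

Day half: max(0, 16.1 − 10.0) × 0.5 = 6.1 × 0.5 = 3.05 DD.
Night half: max(0, 8.9 − 10.0) × 0.5 = 0.0 × 0.5 = 0.00 DD.
Per 24 h: 3.05 DD/day.
Duration = 244 / 3.05 = 80.000 ≈ 80.0 days.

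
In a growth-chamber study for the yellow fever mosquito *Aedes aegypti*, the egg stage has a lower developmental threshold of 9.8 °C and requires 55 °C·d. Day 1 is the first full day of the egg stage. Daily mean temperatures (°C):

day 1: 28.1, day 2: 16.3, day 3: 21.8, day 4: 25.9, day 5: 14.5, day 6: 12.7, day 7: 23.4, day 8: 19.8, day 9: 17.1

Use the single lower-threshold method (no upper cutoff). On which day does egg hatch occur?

day 5

Daily DD above 9.8 °C: 18.3, 6.5, 12.0, 16.1, 4.7, 2.9, 13.6, 10.0, 7.3.
Cumulative: 18.3, 24.8, 36.8, 52.9, 57.6, 60.5, 74.1, 84.1, 91.4.
The total first reaches 55 DD on day 5.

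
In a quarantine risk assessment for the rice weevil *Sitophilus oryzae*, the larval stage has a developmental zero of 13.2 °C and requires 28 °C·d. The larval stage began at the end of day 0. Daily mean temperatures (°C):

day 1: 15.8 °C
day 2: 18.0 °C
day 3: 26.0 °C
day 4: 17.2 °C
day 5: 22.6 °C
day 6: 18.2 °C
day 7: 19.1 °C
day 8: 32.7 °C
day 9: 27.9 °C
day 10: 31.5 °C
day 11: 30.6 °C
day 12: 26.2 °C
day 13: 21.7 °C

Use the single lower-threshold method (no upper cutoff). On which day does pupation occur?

Daily DD above 13.2 °C: 2.6, 4.8, 12.8, 4.0, 9.4, 5.0, 5.9, 19.5, 14.7, 18.3, 17.4, 13.0, 8.5.
Cumulative: 2.6, 7.4, 20.2, 24.2, 33.6, 38.6, 44.5, 64.0, 78.7, 97.0, 114.4, 127.4, 135.9.
The total first reaches 28 DD on day 5.

day 5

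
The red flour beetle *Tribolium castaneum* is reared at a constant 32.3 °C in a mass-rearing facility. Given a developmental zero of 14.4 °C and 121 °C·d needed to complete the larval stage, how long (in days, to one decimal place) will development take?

Daily accumulation = 32.3 − 14.4 = 17.9 DD/day.
Duration = 121 / 17.9 = 6.760 ≈ 6.8 days.

6.8 days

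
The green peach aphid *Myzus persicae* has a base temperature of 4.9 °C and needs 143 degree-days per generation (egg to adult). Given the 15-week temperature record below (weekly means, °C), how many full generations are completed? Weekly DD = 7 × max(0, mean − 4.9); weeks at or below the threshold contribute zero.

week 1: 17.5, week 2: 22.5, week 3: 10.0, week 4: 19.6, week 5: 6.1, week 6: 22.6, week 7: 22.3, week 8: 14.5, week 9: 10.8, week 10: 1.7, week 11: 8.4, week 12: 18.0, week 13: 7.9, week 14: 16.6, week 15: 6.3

Weekly DD (7 × max(0, T̄ − 4.9)): 88.2, 123.2, 35.7, 102.9, 8.4, 123.9, 121.8, 67.2, 41.3, 0.0, 24.5, 91.7, 21.0, 81.9, 9.8.
Season total = 941.5 DD.
Complete generations = ⌊941.5 / 143⌋ = 6.

6 generations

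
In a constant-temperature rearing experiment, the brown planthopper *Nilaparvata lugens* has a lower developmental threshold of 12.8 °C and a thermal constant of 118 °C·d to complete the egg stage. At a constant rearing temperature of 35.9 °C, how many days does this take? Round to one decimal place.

Daily accumulation = 35.9 − 12.8 = 23.1 DD/day.
Duration = 118 / 23.1 = 5.108 ≈ 5.1 days.

5.1 days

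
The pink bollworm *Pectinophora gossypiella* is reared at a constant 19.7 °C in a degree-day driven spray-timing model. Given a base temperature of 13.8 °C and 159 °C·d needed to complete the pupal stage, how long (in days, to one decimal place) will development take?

Daily accumulation = 19.7 − 13.8 = 5.9 DD/day.
Duration = 159 / 5.9 = 26.949 ≈ 26.9 days.

26.9 days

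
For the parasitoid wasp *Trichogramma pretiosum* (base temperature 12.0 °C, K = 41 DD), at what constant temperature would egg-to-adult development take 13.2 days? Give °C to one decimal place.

15.1 °C

Required daily accumulation = 41 / 13.2 = 3.106 DD/day.
T = T_base + 3.106 = 12.0 + 3.106 = 15.106 ≈ 15.1 °C.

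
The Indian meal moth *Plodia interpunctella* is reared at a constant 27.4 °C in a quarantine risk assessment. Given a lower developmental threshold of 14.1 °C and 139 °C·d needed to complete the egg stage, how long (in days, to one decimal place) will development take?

10.5 days

Daily accumulation = 27.4 − 14.1 = 13.3 DD/day.
Duration = 139 / 13.3 = 10.451 ≈ 10.5 days.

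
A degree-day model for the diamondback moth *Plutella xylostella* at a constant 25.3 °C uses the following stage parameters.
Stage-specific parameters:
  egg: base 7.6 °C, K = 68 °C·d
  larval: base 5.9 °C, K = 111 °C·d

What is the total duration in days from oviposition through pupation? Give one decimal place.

9.6 days

egg: 68 / (25.3 − 7.6) = 68 / 17.7 = 3.842 d.
larval: 111 / (25.3 − 5.9) = 111 / 19.4 = 5.722 d.
Sum = 9.563 ≈ 9.6 days.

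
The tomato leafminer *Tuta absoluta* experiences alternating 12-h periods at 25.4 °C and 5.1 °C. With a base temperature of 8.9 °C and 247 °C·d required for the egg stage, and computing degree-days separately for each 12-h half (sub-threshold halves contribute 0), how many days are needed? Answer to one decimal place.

Day half: max(0, 25.4 − 8.9) × 0.5 = 16.5 × 0.5 = 8.25 DD.
Night half: max(0, 5.1 − 8.9) × 0.5 = 0.0 × 0.5 = 0.00 DD.
Per 24 h: 8.25 DD/day.
Duration = 247 / 8.25 = 29.939 ≈ 29.9 days.

29.9 days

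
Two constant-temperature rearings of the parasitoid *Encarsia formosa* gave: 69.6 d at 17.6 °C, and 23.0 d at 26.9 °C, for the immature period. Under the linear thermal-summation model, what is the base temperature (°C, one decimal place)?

Equal thermal constants: D₁(T₁ − T_b) = D₂(T₂ − T_b).
69.6·(17.6 − T_b) = 23.0·(26.9 − T_b)
T_b = (69.6·17.6 − 23.0·26.9) / (69.6 − 23.0) = 606.26 / 46.6 = 13.010 °C ≈ 13.0 °C.

13.0 °C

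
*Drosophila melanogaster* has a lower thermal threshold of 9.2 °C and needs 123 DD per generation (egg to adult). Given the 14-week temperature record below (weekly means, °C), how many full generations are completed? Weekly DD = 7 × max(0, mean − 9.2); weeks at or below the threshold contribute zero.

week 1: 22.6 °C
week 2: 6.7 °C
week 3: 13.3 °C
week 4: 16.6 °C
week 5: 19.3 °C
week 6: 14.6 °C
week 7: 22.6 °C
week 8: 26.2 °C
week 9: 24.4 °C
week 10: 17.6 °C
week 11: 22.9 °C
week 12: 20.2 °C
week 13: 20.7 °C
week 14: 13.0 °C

Weekly DD (7 × max(0, T̄ − 9.2)): 93.8, 0.0, 28.7, 51.8, 70.7, 37.8, 93.8, 119.0, 106.4, 58.8, 95.9, 77.0, 80.5, 26.6.
Season total = 940.8 DD.
Complete generations = ⌊940.8 / 123⌋ = 7.

7 generations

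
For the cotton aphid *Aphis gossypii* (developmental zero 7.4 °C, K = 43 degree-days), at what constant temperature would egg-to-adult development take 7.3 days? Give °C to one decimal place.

13.3 °C

Required daily accumulation = 43 / 7.3 = 5.890 DD/day.
T = T_base + 5.890 = 7.4 + 5.890 = 13.290 ≈ 13.3 °C.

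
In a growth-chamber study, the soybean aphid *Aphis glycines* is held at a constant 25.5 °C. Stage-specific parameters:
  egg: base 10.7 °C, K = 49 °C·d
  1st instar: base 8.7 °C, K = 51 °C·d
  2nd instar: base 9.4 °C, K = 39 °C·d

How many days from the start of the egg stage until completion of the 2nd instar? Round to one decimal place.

egg: 49 / (25.5 − 10.7) = 49 / 14.8 = 3.311 d.
1st instar: 51 / (25.5 − 8.7) = 51 / 16.8 = 3.036 d.
2nd instar: 39 / (25.5 − 9.4) = 39 / 16.1 = 2.422 d.
Sum = 8.769 ≈ 8.8 days.

8.8 days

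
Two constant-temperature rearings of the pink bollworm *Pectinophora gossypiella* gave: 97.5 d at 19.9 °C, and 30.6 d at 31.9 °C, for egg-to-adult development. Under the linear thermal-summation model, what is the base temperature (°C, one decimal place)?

14.4 °C

Linear rate model ⇒ the product D·(T − T_b) is constant across temperatures.
97.5·(19.9 − T_b) = 30.6·(31.9 − T_b)
T_b = (97.5·19.9 − 30.6·31.9) / (97.5 − 30.6) = 964.11 / 66.9 = 14.411 °C ≈ 14.4 °C.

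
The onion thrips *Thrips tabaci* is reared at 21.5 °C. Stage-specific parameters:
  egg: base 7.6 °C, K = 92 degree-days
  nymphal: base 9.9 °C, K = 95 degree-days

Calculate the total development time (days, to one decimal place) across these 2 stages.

egg: 92 / (21.5 − 7.6) = 92 / 13.9 = 6.619 d.
nymphal: 95 / (21.5 − 9.9) = 95 / 11.6 = 8.190 d.
Sum = 14.808 ≈ 14.8 days.

14.8 days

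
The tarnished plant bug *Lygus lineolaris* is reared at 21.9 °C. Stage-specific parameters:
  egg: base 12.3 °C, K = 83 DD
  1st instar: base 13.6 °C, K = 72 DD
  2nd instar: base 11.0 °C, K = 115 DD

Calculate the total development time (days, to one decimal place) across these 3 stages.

egg: 83 / (21.9 − 12.3) = 83 / 9.6 = 8.646 d.
1st instar: 72 / (21.9 − 13.6) = 72 / 8.3 = 8.675 d.
2nd instar: 115 / (21.9 − 11.0) = 115 / 10.9 = 10.550 d.
Sum = 27.871 ≈ 27.9 days.

27.9 days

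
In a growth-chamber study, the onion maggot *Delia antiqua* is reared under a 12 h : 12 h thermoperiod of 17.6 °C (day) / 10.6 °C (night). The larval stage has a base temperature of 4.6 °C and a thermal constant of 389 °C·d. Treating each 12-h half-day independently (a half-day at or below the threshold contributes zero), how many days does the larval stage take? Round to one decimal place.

Day half: max(0, 17.6 − 4.6) × 0.5 = 13.0 × 0.5 = 6.50 DD.
Night half: max(0, 10.6 − 4.6) × 0.5 = 6.0 × 0.5 = 3.00 DD.
Per 24 h: 9.50 DD/day.
Duration = 389 / 9.50 = 40.947 ≈ 40.9 days.

40.9 days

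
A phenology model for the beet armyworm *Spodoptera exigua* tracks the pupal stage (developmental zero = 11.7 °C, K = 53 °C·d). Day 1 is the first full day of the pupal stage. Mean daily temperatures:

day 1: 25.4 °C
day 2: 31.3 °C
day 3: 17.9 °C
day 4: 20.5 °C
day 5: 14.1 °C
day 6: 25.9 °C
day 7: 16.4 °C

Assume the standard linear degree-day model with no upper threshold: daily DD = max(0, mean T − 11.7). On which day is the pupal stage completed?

Daily DD above 11.7 °C: 13.7, 19.6, 6.2, 8.8, 2.4, 14.2, 4.7.
Cumulative: 13.7, 33.3, 39.5, 48.3, 50.7, 64.9, 69.6.
The total first reaches 53 DD on day 6.

day 6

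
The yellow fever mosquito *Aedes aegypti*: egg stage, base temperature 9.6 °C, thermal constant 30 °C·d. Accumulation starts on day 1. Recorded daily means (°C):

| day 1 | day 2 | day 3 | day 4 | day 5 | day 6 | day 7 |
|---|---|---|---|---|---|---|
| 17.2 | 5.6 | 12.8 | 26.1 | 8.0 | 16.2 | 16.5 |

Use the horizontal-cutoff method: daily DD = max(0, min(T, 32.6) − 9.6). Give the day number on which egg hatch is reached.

Daily DD above 9.6 °C (capped at 23.0): 7.6, 0.0, 3.2, 16.5, 0.0, 6.6, 6.9.
Cumulative: 7.6, 7.6, 10.8, 27.3, 27.3, 33.9, 40.8.
The total first reaches 30 DD on day 6.

day 6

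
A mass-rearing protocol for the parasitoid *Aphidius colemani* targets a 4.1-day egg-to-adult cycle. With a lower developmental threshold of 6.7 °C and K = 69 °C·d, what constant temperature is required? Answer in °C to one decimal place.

23.5 °C

Required daily accumulation = 69 / 4.1 = 16.829 DD/day.
T = T_base + 16.829 = 6.7 + 16.829 = 23.529 ≈ 23.5 °C.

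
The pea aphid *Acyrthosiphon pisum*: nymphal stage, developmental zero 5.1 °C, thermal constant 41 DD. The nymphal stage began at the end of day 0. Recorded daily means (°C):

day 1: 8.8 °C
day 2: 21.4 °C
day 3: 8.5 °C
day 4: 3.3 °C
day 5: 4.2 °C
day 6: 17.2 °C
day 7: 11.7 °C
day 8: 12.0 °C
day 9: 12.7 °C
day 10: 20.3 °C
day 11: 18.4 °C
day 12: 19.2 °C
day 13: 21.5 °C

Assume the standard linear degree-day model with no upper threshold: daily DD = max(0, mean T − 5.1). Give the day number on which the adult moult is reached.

Daily DD above 5.1 °C: 3.7, 16.3, 3.4, 0.0, 0.0, 12.1, 6.6, 6.9, 7.6, 15.2, 13.3, 14.1, 16.4.
Cumulative: 3.7, 20.0, 23.4, 23.4, 23.4, 35.5, 42.1, 49.0, 56.6, 71.8, 85.1, 99.2, 115.6.
The total first reaches 41 DD on day 7.

day 7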